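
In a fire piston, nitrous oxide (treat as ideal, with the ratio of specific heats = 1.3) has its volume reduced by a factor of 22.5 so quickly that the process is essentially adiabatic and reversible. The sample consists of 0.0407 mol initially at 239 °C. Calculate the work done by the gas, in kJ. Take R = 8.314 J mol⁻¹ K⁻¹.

W ≈ -0.892 kJ

For a reversible adiabat TV^(γ−1) is constant, so T₂ = T₁ (V₁/V₂)^(γ−1).
T₁ = 239 °C = 512.1 K.
T₂ = 512.1 × 22.5^(0.3) = 1303 K.
Q = 0, so ΔU = W_on_gas = nCᵥΔT with Cᵥ = R/(γ−1) = 27.71 J/(mol·K).
ΔU = 0.0407 × 27.71 × (1303 − 512.1) = 892.4 J.
Work done by the gas = −ΔU = -892.4 J.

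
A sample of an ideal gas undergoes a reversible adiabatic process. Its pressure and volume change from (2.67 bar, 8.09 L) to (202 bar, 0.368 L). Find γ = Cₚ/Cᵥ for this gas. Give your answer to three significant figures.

γ ≈ 1.40

PV^γ = const ⇒ γ = ln(P₂/P₁) / ln(V₁/V₂).
γ = ln(202/2.67) / ln(8.09/0.368) = 1.4.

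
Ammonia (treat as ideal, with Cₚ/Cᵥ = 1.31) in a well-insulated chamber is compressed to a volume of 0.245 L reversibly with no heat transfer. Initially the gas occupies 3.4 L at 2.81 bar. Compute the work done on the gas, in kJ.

P₂ = P₁(V₁/V₂)^γ = 2.81×(3.4/0.245)^(1.31) = 88.13 bar.
For a reversible adiabat, W_by_gas = (P₁V₁ − P₂V₂)/(γ−1).
W_by = (281000×0.0034 − 8.813×10^6×0.000245) / (0.31) = -3883 J.
W_on_gas = −W_by = 3883 J.

W ≈ 3.88 kJ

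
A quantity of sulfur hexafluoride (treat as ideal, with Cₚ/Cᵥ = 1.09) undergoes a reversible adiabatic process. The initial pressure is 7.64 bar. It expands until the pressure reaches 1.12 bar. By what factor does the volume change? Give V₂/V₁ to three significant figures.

V₂/V₁ ≈ 5.82

From PV^γ = const, V₂/V₁ = (P₁/P₂)^(1/γ).
V₂/V₁ = (7.64/1.12)^(0.917) = 5.821.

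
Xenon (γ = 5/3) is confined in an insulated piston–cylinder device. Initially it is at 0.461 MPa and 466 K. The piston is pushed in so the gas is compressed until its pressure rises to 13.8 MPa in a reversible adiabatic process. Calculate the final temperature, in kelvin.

Adiabatic: T₂/T₁ = (P₂/P₁)^((γ−1)/γ).
T₂ = 466 × (13.8/0.461)^(2/5) = 1815 K.

T₂ ≈ 1810 K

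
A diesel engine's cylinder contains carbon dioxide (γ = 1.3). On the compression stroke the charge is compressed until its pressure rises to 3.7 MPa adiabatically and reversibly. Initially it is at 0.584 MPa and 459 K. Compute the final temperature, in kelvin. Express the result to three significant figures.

Adiabatic: T₂/T₁ = (P₂/P₁)^((γ−1)/γ).
T₂ = 459 × (3.7/0.584)^(0.231) = 702.8 K.

T₂ ≈ 703 K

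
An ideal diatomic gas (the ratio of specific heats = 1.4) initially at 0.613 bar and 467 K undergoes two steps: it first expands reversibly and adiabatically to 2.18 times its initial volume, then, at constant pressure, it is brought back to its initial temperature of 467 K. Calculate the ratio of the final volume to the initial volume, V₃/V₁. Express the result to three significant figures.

Adiabatic step: V₂/V₁ = 2.18; T₂ = T₁·(1/2.18)^(0.4) = 341.9 K.
Isobaric step: V₃/V₂ = T₃/T₂ = 467/341.9.
V₃/V₁ = (V₂/V₁)(V₃/V₂) = 2.18 × (467/341.9) = 2.977.

V₃/V₁ ≈ 2.98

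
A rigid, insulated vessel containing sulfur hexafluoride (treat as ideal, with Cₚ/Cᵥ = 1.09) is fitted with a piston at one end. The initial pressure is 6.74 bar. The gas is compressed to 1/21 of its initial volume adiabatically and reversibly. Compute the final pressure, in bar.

P₂ ≈ 186 bar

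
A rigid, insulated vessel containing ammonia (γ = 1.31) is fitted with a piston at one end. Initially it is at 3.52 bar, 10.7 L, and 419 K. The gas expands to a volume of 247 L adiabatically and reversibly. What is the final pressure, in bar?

P₂ ≈ 0.0576 bar

Adiabatic: P₁V₁^γ = P₂V₂^γ ⇒ P₂ = P₁ (V₁/V₂)^γ.
P₂ = 3.52 × (10.7/247)^(1.31) = 0.05762 bar.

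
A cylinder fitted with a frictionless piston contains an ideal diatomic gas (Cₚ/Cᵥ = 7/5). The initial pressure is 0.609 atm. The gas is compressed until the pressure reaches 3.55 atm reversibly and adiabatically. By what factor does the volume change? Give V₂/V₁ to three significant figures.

V₂/V₁ ≈ 0.284

From PV^γ = const, V₂/V₁ = (P₁/P₂)^(1/γ).
V₂/V₁ = (0.609/3.55)^(5/7) = 0.2839.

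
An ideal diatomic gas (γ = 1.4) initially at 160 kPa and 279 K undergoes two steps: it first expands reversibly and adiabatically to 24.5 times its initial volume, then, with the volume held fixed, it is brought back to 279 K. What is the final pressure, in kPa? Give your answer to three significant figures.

P₃ ≈ 6.53 kPa

Adiabatic step (PV^γ = const): P₂ = 160×(1/24.5)^(1.4) = 1.817 kPa; T₂ = 279×(1/24.5)^(0.4) = 77.61 K.
Isochoric: P₃ = P₂(T₃/T₂) = 1.817 × (279/77.61) = 6.531 kPa.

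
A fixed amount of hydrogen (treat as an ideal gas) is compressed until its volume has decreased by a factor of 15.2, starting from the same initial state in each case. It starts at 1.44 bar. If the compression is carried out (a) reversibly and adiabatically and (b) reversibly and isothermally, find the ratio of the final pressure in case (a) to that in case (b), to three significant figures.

P_adiabatic / P_isothermal ≈ 2.97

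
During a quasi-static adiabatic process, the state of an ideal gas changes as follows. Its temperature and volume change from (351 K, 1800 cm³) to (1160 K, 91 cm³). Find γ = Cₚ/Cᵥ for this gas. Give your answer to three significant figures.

γ ≈ 1.40

TV^(γ−1) = const ⇒ γ − 1 = ln(T₂/T₁) / ln(V₁/V₂).
γ = 1 + ln(1160/351) / ln(1800/91) = 1.401.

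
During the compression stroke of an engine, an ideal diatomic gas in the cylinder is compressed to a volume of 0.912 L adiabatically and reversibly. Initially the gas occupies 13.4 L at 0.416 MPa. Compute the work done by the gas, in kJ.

W ≈ -26.9 kJ

γ = 7/5 for a diatomic ideal gas.
P₂ = P₁(V₁/V₂)^γ = 0.416×(13.4/0.912)^(7/5) = 17.91 MPa.
For a reversible adiabat, W_by_gas = (P₁V₁ − P₂V₂)/(γ−1).
W_by = (416000×0.0134 − 1.791×10^7×0.000912) / (2/5) = -26890 J.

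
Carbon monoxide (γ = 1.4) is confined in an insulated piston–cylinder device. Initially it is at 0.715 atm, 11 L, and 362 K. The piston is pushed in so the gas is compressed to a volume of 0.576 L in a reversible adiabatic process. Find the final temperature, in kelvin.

T₂ ≈ 1180 K

For a reversible adiabat TV^(γ−1) is constant, so T₂ = T₁ (V₁/V₂)^(γ−1).
T₂ = 362 × (11/0.576)^(0.4) = 1178 K.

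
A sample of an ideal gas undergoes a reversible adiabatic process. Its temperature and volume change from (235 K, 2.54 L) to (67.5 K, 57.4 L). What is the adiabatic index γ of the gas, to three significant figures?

TV^(γ−1) = const ⇒ γ − 1 = ln(T₂/T₁) / ln(V₁/V₂).
γ = 1 + ln(67.5/235) / ln(2.54/57.4) = 1.4.

γ ≈ 1.40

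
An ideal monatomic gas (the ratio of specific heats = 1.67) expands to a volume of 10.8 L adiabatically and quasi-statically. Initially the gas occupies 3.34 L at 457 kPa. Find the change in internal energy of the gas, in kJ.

ΔU ≈ -1.24 kJ

P₂ = P₁(V₁/V₂)^γ = 457×(3.34/10.8)^(1.67) = 64.38 kPa.
For a reversible adiabat, W_by_gas = (P₁V₁ − P₂V₂)/(γ−1).
W_by = (457000×0.00334 − 64380×0.0108) / (0.67) = 1240 J.
Q = 0 ⇒ ΔU = −W_by = -1240 J.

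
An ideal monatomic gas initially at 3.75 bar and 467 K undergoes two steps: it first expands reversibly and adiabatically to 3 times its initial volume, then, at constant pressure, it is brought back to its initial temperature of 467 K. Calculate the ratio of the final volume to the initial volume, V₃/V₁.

V₃/V₁ ≈ 6.24

For a monatomic ideal gas γ = 5/3.
Adiabatic step: V₂/V₁ = 3; T₂ = T₁·(1/3)^(2/3) = 224.5 K.
Isobaric step: V₃/V₂ = T₃/T₂ = 467/224.5.
V₃/V₁ = (V₂/V₁)(V₃/V₂) = 3 × (467/224.5) = 6.24.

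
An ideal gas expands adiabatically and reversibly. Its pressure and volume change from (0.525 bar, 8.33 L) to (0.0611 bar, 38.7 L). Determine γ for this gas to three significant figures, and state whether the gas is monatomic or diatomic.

PV^γ = const ⇒ γ = ln(P₂/P₁) / ln(V₁/V₂).
γ = ln(0.0611/0.525) / ln(8.33/38.7) = 1.4.
γ ≈ 1.40 is close to 7/5, so the gas is diatomic.

γ ≈ 1.40; diatomic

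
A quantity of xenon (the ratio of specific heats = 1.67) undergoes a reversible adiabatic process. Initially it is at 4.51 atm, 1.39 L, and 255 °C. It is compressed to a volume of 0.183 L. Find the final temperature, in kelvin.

Adiabatic: T₁V₁^(γ−1) = T₂V₂^(γ−1) ⇒ T₂ = T₁ (V₁/V₂)^(γ−1).
T₁ = 255 °C = 528.1 K.
T₂ = 528.1 × (1.39/0.183)^(0.67) = 2055 K.

T₂ ≈ 2050 K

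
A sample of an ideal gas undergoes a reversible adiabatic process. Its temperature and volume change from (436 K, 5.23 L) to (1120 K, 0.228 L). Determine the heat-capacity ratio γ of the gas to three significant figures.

γ ≈ 1.30

TV^(γ−1) = const ⇒ γ − 1 = ln(T₂/T₁) / ln(V₁/V₂).
γ = 1 + ln(1120/436) / ln(5.23/0.228) = 1.301.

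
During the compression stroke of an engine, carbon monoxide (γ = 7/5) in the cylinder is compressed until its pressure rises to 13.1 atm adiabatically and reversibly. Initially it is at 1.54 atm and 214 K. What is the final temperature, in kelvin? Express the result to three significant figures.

Adiabatic: T₂/T₁ = (P₂/P₁)^((γ−1)/γ).
T₂ = 214 × (13.1/1.54)^(2/7) = 394.5 K.

T₂ ≈ 395 K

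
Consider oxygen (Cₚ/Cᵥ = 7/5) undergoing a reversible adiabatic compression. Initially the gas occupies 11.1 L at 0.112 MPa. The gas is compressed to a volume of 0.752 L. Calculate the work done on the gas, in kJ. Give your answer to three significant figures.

P₂ = P₁(V₁/V₂)^γ = 0.112×(11.1/0.752)^(7/5) = 4.852 MPa.
For a reversible adiabat, W_by_gas = (P₁V₁ − P₂V₂)/(γ−1).
W_by = (112000×0.0111 − 4.852×10^6×0.000752) / (2/5) = -6015 J.
W_on_gas = −W_by = 6015 J.

W ≈ 6.01 kJ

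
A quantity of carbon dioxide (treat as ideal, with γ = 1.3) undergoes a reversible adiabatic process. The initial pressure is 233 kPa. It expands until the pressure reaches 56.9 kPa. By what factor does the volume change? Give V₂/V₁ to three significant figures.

V₂/V₁ ≈ 2.96

From PV^γ = const, V₂/V₁ = (P₁/P₂)^(1/γ).
V₂/V₁ = (233/56.9)^(0.769) = 2.958.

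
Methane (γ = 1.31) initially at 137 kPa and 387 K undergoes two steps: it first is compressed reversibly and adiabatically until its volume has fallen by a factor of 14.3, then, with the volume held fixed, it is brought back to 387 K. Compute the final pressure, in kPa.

P₃ ≈ 1960 kPa

Adiabatic step (PV^γ = const): P₂ = 137×14.3^(1.31) = 4469 kPa; T₂ = 387×14.3^(0.31) = 882.8 K.
Isochoric: P₃ = P₂(T₃/T₂) = 4469 × (387/882.8) = 1959 kPa.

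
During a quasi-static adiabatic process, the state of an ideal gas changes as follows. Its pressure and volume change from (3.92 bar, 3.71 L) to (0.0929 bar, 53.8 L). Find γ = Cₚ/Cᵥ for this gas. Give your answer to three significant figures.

γ ≈ 1.40

PV^γ = const ⇒ γ = ln(P₂/P₁) / ln(V₁/V₂).
γ = ln(0.0929/3.92) / ln(3.71/53.8) = 1.399.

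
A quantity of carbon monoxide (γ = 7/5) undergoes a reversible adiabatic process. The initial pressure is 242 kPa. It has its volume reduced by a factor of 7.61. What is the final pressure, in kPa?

Since PV^γ is constant along a reversible adiabat, P₂ = P₁ (V₁/V₂)^γ.
P₂ = 242 × 7.61^(7/5) = 4147 kPa.

P₂ ≈ 4150 kPa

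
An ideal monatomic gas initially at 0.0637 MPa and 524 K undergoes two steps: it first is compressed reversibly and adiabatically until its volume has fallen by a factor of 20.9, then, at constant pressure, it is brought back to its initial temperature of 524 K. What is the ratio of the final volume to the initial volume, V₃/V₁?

For a monatomic ideal gas γ = 5/3.
Adiabatic step: V₂/V₁ = 0.04785; T₂ = T₁·20.9^(2/3) = 3976 K.
Isobaric step: V₃/V₂ = T₃/T₂ = 524/3976.
V₃/V₁ = (V₂/V₁)(V₃/V₂) = 0.04785 × (524/3976) = 0.006306.

V₃/V₁ ≈ 0.00631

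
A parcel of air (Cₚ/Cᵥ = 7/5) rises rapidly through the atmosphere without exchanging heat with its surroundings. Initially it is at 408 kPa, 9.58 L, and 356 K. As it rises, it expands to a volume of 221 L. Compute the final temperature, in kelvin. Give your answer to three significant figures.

T₂ ≈ 101 K

Adiabatic: T₁V₁^(γ−1) = T₂V₂^(γ−1) ⇒ T₂ = T₁ (V₁/V₂)^(γ−1).
T₂ = 356 × (9.58/221)^(2/5) = 101.4 K.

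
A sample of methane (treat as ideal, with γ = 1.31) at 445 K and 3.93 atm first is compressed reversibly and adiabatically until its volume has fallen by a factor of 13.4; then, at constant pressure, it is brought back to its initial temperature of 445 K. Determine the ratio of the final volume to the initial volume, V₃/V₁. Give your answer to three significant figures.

Adiabatic step: V₂/V₁ = 0.07463; T₂ = T₁·13.4^(0.31) = 994.9 K.
Isobaric step: V₃/V₂ = T₃/T₂ = 445/994.9.
V₃/V₁ = (V₂/V₁)(V₃/V₂) = 0.07463 × (445/994.9) = 0.03338.

V₃/V₁ ≈ 0.0334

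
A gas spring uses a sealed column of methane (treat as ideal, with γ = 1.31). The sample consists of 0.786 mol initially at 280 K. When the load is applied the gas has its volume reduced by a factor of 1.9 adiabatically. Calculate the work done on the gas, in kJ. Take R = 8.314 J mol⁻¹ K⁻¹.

For a reversible adiabat TV^(γ−1) is constant, so T₂ = T₁ (V₁/V₂)^(γ−1).
T₂ = 280 × 1.9^(0.31) = 341.6 K.
Q = 0, so ΔU = W_on_gas = nCᵥΔT with Cᵥ = R/(γ−1) = 26.82 J/(mol·K).
ΔU = 0.786 × 26.82 × (341.6 − 280) = 1299 J.

W ≈ 1.30 kJ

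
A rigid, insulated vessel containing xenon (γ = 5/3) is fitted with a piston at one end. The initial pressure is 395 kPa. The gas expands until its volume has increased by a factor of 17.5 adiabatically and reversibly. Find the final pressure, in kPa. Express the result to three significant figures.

P₂ ≈ 3.35 kPa

Adiabatic: P₁V₁^γ = P₂V₂^γ ⇒ P₂ = P₁ (V₁/V₂)^γ.
P₂ = 395 × (1/17.5)^(5/3) = 3.349 kPa.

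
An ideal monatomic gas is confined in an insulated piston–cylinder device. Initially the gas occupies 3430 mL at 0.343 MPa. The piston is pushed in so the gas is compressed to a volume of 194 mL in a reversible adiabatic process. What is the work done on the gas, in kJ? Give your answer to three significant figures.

W ≈ 10.2 kJ

γ = 5/3 for a monatomic ideal gas.
P₂ = P₁(V₁/V₂)^γ = 0.343×(3430/194)^(5/3) = 41.16 MPa.
For a reversible adiabat, W_by_gas = (P₁V₁ − P₂V₂)/(γ−1).
W_by = (343000×0.00343 − 4.116×10^7×0.000194) / (2/3) = -10210 J.
W_on_gas = −W_by = 10210 J.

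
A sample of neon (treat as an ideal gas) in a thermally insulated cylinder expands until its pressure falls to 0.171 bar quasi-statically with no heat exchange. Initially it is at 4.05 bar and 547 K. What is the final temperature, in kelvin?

T₂ ≈ 154 K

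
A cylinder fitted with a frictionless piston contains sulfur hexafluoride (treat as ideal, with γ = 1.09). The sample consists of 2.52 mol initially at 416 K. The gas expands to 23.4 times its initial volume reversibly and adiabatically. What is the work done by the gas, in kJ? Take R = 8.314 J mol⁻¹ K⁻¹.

W ≈ 23.9 kJ

For a reversible adiabat TV^(γ−1) is constant, so T₂ = T₁ (V₁/V₂)^(γ−1).
T₂ = 416 × (1/23.4)^(0.09) = 313.2 K.
Q = 0, so ΔU = W_on_gas = nCᵥΔT with Cᵥ = R/(γ−1) = 92.38 J/(mol·K).
ΔU = 2.52 × 92.38 × (313.2 − 416) = -23920 J.
Work done by the gas = −ΔU = 23920 J.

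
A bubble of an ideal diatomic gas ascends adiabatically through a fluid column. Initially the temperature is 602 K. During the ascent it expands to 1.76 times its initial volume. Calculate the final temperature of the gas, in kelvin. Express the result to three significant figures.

T₂ ≈ 480 K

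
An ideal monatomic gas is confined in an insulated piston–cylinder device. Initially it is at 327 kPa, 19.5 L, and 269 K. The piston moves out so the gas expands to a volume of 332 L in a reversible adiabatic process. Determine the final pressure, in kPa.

P₂ ≈ 2.90 kPa

Adiabatic: P₁V₁^γ = P₂V₂^γ ⇒ P₂ = P₁ (V₁/V₂)^γ.
γ = 5/3 for a monatomic ideal gas.
P₂ = 327 × (19.5/332)^(5/3) = 2.902 kPa.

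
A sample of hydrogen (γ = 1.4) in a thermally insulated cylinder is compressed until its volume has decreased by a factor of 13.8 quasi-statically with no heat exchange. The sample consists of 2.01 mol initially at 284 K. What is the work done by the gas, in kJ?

W ≈ -22.0 kJ

For a reversible adiabat TV^(γ−1) is constant, so T₂ = T₁ (V₁/V₂)^(γ−1).
T₂ = 284 × 13.8^(0.4) = 811.5 K.
Q = 0, so ΔU = W_on_gas = nCᵥΔT with Cᵥ = R/(γ−1) = 20.79 J/(mol·K).
ΔU = 2.01 × 20.79 × (811.5 − 284) = 22040 J.
Work done by the gas = −ΔU = -22040 J.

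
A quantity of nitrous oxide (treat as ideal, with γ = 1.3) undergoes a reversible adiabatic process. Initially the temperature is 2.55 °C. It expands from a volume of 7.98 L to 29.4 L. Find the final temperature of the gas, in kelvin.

T₂ ≈ 186 K

For a reversible adiabat TV^(γ−1) is constant, so T₂ = T₁ (V₁/V₂)^(γ−1).
T₁ = 2.55 °C = 275.7 K.
T₂ = 275.7 × (7.98/29.4)^(0.3) = 186.4 K.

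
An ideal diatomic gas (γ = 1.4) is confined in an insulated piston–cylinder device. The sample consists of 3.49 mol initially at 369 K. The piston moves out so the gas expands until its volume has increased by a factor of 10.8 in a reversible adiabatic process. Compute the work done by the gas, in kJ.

Adiabatic: T₁V₁^(γ−1) = T₂V₂^(γ−1) ⇒ T₂ = T₁ (V₁/V₂)^(γ−1).
T₂ = 369 × (1/10.8)^(0.4) = 142.4 K.
Q = 0, so ΔU = W_on_gas = nCᵥΔT with Cᵥ = R/(γ−1) = 20.79 J/(mol·K).
ΔU = 3.49 × 20.79 × (142.4 − 369) = -16430 J.
Work done by the gas = −ΔU = 16430 J.

W ≈ 16.4 kJ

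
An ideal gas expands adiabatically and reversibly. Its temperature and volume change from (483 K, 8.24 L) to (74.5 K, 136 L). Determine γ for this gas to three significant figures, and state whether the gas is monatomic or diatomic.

γ ≈ 1.67; monatomic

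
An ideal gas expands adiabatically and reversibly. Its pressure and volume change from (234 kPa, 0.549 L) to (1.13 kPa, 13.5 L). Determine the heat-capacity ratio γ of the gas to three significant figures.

γ ≈ 1.67

PV^γ = const ⇒ γ = ln(P₂/P₁) / ln(V₁/V₂).
γ = ln(1.13/234) / ln(0.549/13.5) = 1.665.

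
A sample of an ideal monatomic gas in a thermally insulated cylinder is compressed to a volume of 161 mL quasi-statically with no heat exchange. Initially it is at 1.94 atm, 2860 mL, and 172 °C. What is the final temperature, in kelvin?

For a reversible adiabat TV^(γ−1) is constant, so T₂ = T₁ (V₁/V₂)^(γ−1).
γ = 5/3 for a monatomic ideal gas.
T₁ = 172 °C = 445.1 K.
T₂ = 445.1 × (2860/161)^(2/3) = 3031 K.

T₂ ≈ 3030 K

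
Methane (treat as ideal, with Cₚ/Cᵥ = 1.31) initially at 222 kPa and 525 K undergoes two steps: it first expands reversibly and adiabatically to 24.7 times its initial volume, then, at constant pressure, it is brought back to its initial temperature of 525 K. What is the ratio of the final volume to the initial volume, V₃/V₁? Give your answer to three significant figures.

Adiabatic step: V₂/V₁ = 24.7; T₂ = T₁·(1/24.7)^(0.31) = 194.3 K.
Isobaric step: V₃/V₂ = T₃/T₂ = 525/194.3.
V₃/V₁ = (V₂/V₁)(V₃/V₂) = 24.7 × (525/194.3) = 66.75.

V₃/V₁ ≈ 66.7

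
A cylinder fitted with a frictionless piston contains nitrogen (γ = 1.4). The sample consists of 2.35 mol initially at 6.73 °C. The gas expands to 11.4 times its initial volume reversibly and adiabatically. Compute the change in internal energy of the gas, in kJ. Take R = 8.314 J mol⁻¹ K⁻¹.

Adiabatic: T₁V₁^(γ−1) = T₂V₂^(γ−1) ⇒ T₂ = T₁ (V₁/V₂)^(γ−1).
T₁ = 6.73 °C = 279.9 K.
T₂ = 279.9 × (1/11.4)^(0.4) = 105.7 K.
Q = 0, so ΔU = W_on_gas = nCᵥΔT with Cᵥ = R/(γ−1) = 20.79 J/(mol·K).
ΔU = 2.35 × 20.79 × (105.7 − 279.9) = -8506 J.

ΔU ≈ -8.51 kJ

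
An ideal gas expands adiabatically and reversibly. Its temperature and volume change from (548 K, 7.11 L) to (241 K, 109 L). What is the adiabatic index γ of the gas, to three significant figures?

TV^(γ−1) = const ⇒ γ − 1 = ln(T₂/T₁) / ln(V₁/V₂).
γ = 1 + ln(241/548) / ln(7.11/109) = 1.301.

γ ≈ 1.30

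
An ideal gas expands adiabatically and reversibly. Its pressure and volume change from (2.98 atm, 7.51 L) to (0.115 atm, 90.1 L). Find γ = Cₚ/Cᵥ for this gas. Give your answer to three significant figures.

γ ≈ 1.31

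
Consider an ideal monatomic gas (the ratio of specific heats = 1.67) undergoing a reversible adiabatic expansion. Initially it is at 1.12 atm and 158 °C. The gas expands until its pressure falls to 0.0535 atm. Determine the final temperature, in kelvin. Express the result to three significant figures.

Along an adiabat T P^((1−γ)/γ) is constant, so T₂ = T₁ (P₂/P₁)^((γ−1)/γ).
T₁ = 158 °C = 431.1 K.
T₂ = 431.1 × (0.0535/1.12)^(0.401) = 127.3 K.

T₂ ≈ 127 K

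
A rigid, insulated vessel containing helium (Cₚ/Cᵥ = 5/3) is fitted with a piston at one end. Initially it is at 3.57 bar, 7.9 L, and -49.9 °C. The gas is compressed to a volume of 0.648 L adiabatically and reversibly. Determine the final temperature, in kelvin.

Adiabatic: T₁V₁^(γ−1) = T₂V₂^(γ−1) ⇒ T₂ = T₁ (V₁/V₂)^(γ−1).
T₁ = -49.9 °C = 223.2 K.
T₂ = 223.2 × (7.9/0.648)^(2/3) = 1183 K.

T₂ ≈ 1180 K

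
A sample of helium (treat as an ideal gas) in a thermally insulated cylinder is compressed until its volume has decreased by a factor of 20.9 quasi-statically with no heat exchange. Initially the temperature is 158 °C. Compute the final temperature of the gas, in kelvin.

T₂ ≈ 3270 K

For a reversible adiabat TV^(γ−1) is constant, so T₂ = T₁ (V₁/V₂)^(γ−1).
For a monatomic ideal gas γ = 5/3, so γ−1 = 2/3.
T₁ = 158 °C = 431.1 K.
T₂ = 431.1 × 20.9^(2/3) = 3271 K.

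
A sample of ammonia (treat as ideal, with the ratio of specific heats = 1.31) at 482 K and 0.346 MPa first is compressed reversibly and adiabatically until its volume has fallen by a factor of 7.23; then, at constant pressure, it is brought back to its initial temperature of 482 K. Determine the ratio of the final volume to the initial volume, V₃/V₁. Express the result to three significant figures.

V₃/V₁ ≈ 0.0749

Adiabatic step: V₂/V₁ = 0.1383; T₂ = T₁·7.23^(0.31) = 890 K.
Isobaric step: V₃/V₂ = T₃/T₂ = 482/890.
V₃/V₁ = (V₂/V₁)(V₃/V₂) = 0.1383 × (482/890) = 0.07491.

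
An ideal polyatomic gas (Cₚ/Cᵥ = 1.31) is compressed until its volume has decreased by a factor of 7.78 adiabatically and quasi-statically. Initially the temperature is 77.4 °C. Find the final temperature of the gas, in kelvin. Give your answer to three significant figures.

T₂ ≈ 662 K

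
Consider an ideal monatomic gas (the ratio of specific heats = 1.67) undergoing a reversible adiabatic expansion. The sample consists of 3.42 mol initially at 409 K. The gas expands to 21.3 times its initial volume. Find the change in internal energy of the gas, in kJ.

Adiabatic: T₁V₁^(γ−1) = T₂V₂^(γ−1) ⇒ T₂ = T₁ (V₁/V₂)^(γ−1).
T₂ = 409 × (1/21.3)^(0.67) = 52.69 K.
Q = 0, so ΔU = W_on_gas = nCᵥΔT with Cᵥ = R/(γ−1) = 12.41 J/(mol·K).
ΔU = 3.42 × 12.41 × (52.69 − 409) = -15120 J.

ΔU ≈ -15.1 kJ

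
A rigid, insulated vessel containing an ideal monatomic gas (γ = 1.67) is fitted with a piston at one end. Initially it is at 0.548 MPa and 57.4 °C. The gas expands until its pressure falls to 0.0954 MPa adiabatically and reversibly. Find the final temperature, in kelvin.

Along an adiabat T P^((1−γ)/γ) is constant, so T₂ = T₁ (P₂/P₁)^((γ−1)/γ).
T₁ = 57.4 °C = 330.5 K.
T₂ = 330.5 × (0.0954/0.548)^(0.401) = 163.9 K.

T₂ ≈ 164 K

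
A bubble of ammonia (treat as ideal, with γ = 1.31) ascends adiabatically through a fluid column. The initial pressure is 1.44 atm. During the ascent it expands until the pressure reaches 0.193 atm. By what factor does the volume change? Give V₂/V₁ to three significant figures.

From PV^γ = const, V₂/V₁ = (P₁/P₂)^(1/γ).
V₂/V₁ = (1.44/0.193)^(0.763) = 4.637.

V₂/V₁ ≈ 4.64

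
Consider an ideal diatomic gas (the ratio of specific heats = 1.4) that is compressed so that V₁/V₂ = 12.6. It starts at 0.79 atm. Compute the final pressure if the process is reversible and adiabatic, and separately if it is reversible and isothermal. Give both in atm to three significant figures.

Isothermal: P₂ = P₁(V₁/V₂) = 0.79×12.6 = 9.954 atm.
Adiabatic: P₂ = P₁(V₁/V₂)^γ = 0.79×12.6^(1.4) = 27.42 atm.

adiabatic: 27.4 atm; isothermal: 9.95 atm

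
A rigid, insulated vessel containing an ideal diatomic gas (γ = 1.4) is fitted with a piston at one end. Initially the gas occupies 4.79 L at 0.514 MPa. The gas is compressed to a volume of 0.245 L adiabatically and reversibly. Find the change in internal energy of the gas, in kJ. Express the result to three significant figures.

P₂ = P₁(V₁/V₂)^γ = 0.514×(4.79/0.245)^(1.4) = 33.01 MPa.
For a reversible adiabat, W_by_gas = (P₁V₁ − P₂V₂)/(γ−1).
W_by = (514000×0.00479 − 3.301×10^7×0.000245) / (0.4) = -14060 J.
Q = 0 ⇒ ΔU = −W_by = 14060 J.

ΔU ≈ 14.1 kJ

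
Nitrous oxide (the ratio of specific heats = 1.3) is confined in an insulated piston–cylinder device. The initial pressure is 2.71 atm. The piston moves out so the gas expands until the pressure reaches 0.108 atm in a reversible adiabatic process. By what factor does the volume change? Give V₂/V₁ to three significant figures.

From PV^γ = const, V₂/V₁ = (P₁/P₂)^(1/γ).
V₂/V₁ = (2.71/0.108)^(0.769) = 11.93.

V₂/V₁ ≈ 11.9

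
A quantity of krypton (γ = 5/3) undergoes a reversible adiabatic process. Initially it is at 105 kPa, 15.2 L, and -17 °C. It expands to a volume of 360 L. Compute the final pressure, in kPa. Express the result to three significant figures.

P₂ ≈ 0.538 kPa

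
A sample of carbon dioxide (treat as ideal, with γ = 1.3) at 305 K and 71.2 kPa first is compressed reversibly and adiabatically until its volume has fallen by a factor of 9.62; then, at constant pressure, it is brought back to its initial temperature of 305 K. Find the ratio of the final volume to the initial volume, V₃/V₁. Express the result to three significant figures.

V₃/V₁ ≈ 0.0527

Adiabatic step: V₂/V₁ = 0.104; T₂ = T₁·9.62^(0.3) = 601.5 K.
Isobaric step: V₃/V₂ = T₃/T₂ = 305/601.5.
V₃/V₁ = (V₂/V₁)(V₃/V₂) = 0.104 × (305/601.5) = 0.05271.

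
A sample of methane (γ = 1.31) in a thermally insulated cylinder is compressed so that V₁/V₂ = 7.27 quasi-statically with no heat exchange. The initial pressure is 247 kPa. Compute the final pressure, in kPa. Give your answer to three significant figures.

P₂ ≈ 3320 kPa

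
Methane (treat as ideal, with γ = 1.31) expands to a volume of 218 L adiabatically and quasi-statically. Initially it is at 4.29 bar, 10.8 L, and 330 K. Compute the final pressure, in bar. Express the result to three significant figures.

P₂ ≈ 0.0837 bar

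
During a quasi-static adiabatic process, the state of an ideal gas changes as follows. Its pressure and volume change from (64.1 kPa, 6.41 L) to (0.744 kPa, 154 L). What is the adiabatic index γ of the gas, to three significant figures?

γ ≈ 1.40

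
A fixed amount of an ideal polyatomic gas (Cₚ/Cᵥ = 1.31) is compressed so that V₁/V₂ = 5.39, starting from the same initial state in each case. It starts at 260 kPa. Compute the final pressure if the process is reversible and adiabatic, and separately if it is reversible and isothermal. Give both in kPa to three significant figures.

adiabatic: 2360 kPa; isothermal: 1400 kPa

Isothermal: P₂ = P₁(V₁/V₂) = 260×5.39 = 1401 kPa.
Adiabatic: P₂ = P₁(V₁/V₂)^γ = 260×5.39^(1.31) = 2362 kPa.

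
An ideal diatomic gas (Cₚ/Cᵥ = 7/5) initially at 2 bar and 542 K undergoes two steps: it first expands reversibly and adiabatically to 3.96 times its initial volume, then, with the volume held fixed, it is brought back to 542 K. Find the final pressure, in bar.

P₃ ≈ 0.505 bar

Adiabatic step (PV^γ = const): P₂ = 2×(1/3.96)^(7/5) = 0.2912 bar; T₂ = 542×(1/3.96)^(2/5) = 312.6 K.
Isochoric: P₃ = P₂(T₃/T₂) = 0.2912 × (542/312.6) = 0.5051 bar.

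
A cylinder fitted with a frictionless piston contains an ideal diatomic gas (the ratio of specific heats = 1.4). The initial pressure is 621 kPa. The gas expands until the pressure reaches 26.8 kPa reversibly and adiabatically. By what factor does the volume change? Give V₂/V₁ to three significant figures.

V₂/V₁ ≈ 9.44

From PV^γ = const, V₂/V₁ = (P₁/P₂)^(1/γ).
V₂/V₁ = (621/26.8)^(0.714) = 9.44.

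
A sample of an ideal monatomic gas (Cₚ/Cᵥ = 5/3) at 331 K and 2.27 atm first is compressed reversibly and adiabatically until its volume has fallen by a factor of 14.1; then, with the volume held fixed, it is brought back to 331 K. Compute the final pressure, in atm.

P₃ ≈ 32.0 atm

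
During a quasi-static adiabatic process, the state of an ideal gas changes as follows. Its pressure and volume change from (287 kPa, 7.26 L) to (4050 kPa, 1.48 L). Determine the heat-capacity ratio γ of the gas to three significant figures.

PV^γ = const ⇒ γ = ln(P₂/P₁) / ln(V₁/V₂).
γ = ln(4050/287) / ln(7.26/1.48) = 1.664.

γ ≈ 1.66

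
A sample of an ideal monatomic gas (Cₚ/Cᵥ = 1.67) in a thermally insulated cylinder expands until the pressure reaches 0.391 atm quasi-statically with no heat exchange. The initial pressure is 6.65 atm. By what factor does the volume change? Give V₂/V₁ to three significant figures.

V₂/V₁ ≈ 5.46

From PV^γ = const, V₂/V₁ = (P₁/P₂)^(1/γ).
V₂/V₁ = (6.65/0.391)^(0.599) = 5.456.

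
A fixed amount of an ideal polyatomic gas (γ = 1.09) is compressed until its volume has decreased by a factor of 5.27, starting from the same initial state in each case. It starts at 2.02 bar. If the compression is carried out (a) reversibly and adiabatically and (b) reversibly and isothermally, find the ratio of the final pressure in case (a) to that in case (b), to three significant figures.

Isothermal: P_b = P₁(V₁/V₂) = 2.02×5.27.
Adiabatic: P_a = P₁(V₁/V₂)^γ = 2.02×5.27^(1.09).
P_a/P_b = (V₁/V₂)^(γ−1) = 5.27^(0.09) = 1.161.

P_adiabatic / P_isothermal ≈ 1.16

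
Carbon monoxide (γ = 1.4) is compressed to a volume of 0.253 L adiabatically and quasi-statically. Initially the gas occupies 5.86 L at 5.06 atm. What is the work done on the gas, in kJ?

P₂ = P₁(V₁/V₂)^γ = 5.06×(5.86/0.253)^(1.4) = 411.9 atm.
For a reversible adiabat, W_by_gas = (P₁V₁ − P₂V₂)/(γ−1).
W_by = (512700×0.00586 − 4.174×10^7×0.000253) / (0.4) = -18890 J.
W_on_gas = −W_by = 18890 J.

W ≈ 18.9 kJ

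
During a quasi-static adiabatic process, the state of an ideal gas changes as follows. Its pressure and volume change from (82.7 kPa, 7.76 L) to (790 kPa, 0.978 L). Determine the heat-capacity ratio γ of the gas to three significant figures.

γ ≈ 1.09

PV^γ = const ⇒ γ = ln(P₂/P₁) / ln(V₁/V₂).
γ = ln(790/82.7) / ln(7.76/0.978) = 1.09.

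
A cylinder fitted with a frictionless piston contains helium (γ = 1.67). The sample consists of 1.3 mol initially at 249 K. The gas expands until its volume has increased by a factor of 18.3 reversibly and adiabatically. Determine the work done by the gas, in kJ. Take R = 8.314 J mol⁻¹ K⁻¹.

W ≈ 3.44 kJ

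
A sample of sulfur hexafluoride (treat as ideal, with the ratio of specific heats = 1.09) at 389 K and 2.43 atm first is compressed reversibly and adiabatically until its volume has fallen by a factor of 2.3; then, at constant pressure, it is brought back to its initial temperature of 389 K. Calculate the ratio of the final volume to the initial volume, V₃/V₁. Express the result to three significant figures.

Adiabatic step: V₂/V₁ = 0.4348; T₂ = T₁·2.3^(0.09) = 419.3 K.
Isobaric step: V₃/V₂ = T₃/T₂ = 389/419.3.
V₃/V₁ = (V₂/V₁)(V₃/V₂) = 0.4348 × (389/419.3) = 0.4034.

V₃/V₁ ≈ 0.403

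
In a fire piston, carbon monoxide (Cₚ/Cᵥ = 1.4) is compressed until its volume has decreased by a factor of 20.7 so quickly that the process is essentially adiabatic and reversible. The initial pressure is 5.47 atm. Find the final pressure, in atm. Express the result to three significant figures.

Since PV^γ is constant along a reversible adiabat, P₂ = P₁ (V₁/V₂)^γ.
P₂ = 5.47 × 20.7^(1.4) = 380.5 atm.

P₂ ≈ 380 atm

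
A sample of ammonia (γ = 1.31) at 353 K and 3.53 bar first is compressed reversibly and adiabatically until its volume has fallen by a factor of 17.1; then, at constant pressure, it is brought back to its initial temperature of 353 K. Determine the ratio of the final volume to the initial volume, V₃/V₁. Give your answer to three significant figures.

V₃/V₁ ≈ 0.0243

Adiabatic step: V₂/V₁ = 0.05848; T₂ = T₁·17.1^(0.31) = 851.1 K.
Isobaric step: V₃/V₂ = T₃/T₂ = 353/851.1.
V₃/V₁ = (V₂/V₁)(V₃/V₂) = 0.05848 × (353/851.1) = 0.02425.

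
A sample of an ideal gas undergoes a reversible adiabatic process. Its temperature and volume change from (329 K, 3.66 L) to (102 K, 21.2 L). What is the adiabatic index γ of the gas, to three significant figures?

γ ≈ 1.67

TV^(γ−1) = const ⇒ γ − 1 = ln(T₂/T₁) / ln(V₁/V₂).
γ = 1 + ln(102/329) / ln(3.66/21.2) = 1.667.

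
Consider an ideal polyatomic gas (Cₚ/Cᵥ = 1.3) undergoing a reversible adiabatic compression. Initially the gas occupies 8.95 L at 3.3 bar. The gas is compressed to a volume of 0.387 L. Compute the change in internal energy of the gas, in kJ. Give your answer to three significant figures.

ΔU ≈ 15.4 kJ

P₂ = P₁(V₁/V₂)^γ = 3.3×(8.95/0.387)^(1.3) = 195.8 bar.
For a reversible adiabat, W_by_gas = (P₁V₁ − P₂V₂)/(γ−1).
W_by = (330000×0.00895 − 1.958×10^7×0.000387) / (0.3) = -15420 J.
Q = 0 ⇒ ΔU = −W_by = 15420 J.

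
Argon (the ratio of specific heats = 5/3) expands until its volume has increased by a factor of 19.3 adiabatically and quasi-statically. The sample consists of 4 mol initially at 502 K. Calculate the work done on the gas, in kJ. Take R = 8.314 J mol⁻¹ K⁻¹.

Adiabatic: T₁V₁^(γ−1) = T₂V₂^(γ−1) ⇒ T₂ = T₁ (V₁/V₂)^(γ−1).
T₂ = 502 × (1/19.3)^(2/3) = 69.77 K.
Q = 0, so ΔU = W_on_gas = nCᵥΔT with Cᵥ = R/(γ−1) = 12.47 J/(mol·K).
ΔU = 4 × 12.47 × (69.77 − 502) = -21560 J.

W ≈ -21.6 kJ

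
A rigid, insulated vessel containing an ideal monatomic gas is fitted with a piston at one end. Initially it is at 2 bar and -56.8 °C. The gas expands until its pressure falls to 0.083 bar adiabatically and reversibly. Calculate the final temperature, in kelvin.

Adiabatic: T₂/T₁ = (P₂/P₁)^((γ−1)/γ).
For a monatomic ideal gas γ = 5/3, so (γ−1)/γ = 2/5.
T₁ = -56.8 °C = 216.3 K.
T₂ = 216.3 × (0.083/2)^(2/5) = 60.59 K.

T₂ ≈ 60.6 K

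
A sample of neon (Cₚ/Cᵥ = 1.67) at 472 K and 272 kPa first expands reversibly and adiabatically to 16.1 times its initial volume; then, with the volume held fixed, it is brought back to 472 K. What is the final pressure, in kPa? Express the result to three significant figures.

P₃ ≈ 16.9 kPa

Adiabatic step (PV^γ = const): P₂ = 272×(1/16.1)^(1.67) = 2.625 kPa; T₂ = 472×(1/16.1)^(0.67) = 73.34 K.
Isochoric: P₃ = P₂(T₃/T₂) = 2.625 × (472/73.34) = 16.89 kPa.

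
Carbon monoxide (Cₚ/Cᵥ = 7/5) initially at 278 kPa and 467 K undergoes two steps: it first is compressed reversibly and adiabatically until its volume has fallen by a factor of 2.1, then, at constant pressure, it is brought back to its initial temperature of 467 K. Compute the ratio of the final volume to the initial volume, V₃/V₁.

Adiabatic step: V₂/V₁ = 0.4762; T₂ = T₁·2.1^(2/5) = 628.4 K.
Isobaric step: V₃/V₂ = T₃/T₂ = 467/628.4.
V₃/V₁ = (V₂/V₁)(V₃/V₂) = 0.4762 × (467/628.4) = 0.3539.

V₃/V₁ ≈ 0.354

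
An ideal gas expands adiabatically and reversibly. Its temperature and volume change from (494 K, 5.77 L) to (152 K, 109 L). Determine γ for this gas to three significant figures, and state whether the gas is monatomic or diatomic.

TV^(γ−1) = const ⇒ γ − 1 = ln(T₂/T₁) / ln(V₁/V₂).
γ = 1 + ln(152/494) / ln(5.77/109) = 1.401.
γ ≈ 1.40 is close to 7/5, so the gas is diatomic.

γ ≈ 1.40; diatomic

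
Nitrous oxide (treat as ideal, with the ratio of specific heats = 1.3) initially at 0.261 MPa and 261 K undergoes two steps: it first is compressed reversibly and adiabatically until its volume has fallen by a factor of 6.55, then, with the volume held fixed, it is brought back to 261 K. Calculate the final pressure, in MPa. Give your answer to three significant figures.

Adiabatic step (PV^γ = const): P₂ = 0.261×6.55^(1.3) = 3.004 MPa; T₂ = 261×6.55^(0.3) = 458.7 K.
Isochoric: P₃ = P₂(T₃/T₂) = 3.004 × (261/458.7) = 1.71 MPa.

P₃ ≈ 1.71 MPa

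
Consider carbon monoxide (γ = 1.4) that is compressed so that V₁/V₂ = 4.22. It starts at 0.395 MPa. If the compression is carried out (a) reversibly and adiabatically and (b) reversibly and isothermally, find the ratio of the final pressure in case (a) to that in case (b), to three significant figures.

Isothermal: P_b = P₁(V₁/V₂) = 0.395×4.22.
Adiabatic: P_a = P₁(V₁/V₂)^γ = 0.395×4.22^(1.4).
P_a/P_b = (V₁/V₂)^(γ−1) = 4.22^(0.4) = 1.779.

P_adiabatic / P_isothermal ≈ 1.78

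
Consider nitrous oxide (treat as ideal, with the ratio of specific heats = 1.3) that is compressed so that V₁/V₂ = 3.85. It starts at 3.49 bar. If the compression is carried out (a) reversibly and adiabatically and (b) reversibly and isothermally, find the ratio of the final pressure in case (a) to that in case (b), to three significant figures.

Isothermal: P_b = P₁(V₁/V₂) = 3.49×3.85.
Adiabatic: P_a = P₁(V₁/V₂)^γ = 3.49×3.85^(1.3).
P_a/P_b = (V₁/V₂)^(γ−1) = 3.85^(0.3) = 1.498.

P_adiabatic / P_isothermal ≈ 1.50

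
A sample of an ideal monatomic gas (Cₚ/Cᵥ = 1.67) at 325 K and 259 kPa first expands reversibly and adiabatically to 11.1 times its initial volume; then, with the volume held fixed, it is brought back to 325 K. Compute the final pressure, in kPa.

Adiabatic step (PV^γ = const): P₂ = 259×(1/11.1)^(1.67) = 4.652 kPa; T₂ = 325×(1/11.1)^(0.67) = 64.79 K.
Isochoric: P₃ = P₂(T₃/T₂) = 4.652 × (325/64.79) = 23.33 kPa.

P₃ ≈ 23.3 kPa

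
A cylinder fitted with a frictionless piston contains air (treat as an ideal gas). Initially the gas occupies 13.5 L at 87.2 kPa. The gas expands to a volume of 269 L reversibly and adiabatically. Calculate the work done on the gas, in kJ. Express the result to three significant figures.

γ = 7/5 for a diatomic ideal gas.
P₂ = P₁(V₁/V₂)^γ = 87.2×(13.5/269)^(7/5) = 1.322 kPa.
For a reversible adiabat, W_by_gas = (P₁V₁ − P₂V₂)/(γ−1).
W_by = (87200×0.0135 − 1322×0.269) / (2/5) = 2054 J.
W_on_gas = −W_by = -2054 J.

W ≈ -2.05 kJ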